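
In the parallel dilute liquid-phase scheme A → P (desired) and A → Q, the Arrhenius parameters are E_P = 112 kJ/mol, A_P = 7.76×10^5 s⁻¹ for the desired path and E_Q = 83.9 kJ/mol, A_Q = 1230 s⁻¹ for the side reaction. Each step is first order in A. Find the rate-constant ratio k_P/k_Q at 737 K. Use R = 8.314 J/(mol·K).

6.43

Since both paths have the same order in A, the concentration cancels and S_{P/Q} = k_P/k_Q = (A_P/A_Q)·exp[(E_Q−E_P)/(RT)].
(E_Q−E_P)/(RT) = (83.9−112)×10³/(8.314×737) = -28100/6127 = -4.586.
k_P/k_Q = (7.76×10^5/1230)·exp(-4.586) = 630.9 × 0.01019 = 6.43.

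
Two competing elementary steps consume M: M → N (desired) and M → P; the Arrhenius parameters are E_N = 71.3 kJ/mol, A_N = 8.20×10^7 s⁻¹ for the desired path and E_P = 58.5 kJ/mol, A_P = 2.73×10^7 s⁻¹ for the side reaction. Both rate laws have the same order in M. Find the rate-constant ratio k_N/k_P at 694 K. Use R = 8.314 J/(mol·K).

0.327

Since both paths have the same order in M, the concentration cancels and S_{N/P} = k_N/k_P = (A_N/A_P)·exp[(E_P−E_N)/(RT)].
(E_P−E_N)/(RT) = (58.5−71.3)×10³/(8.314×694) = -12800/5770 = -2.218.
k_N/k_P = (8.20×10^7/2.73×10^7)·exp(-2.218) = 3.004 × 0.1088 = 0.327.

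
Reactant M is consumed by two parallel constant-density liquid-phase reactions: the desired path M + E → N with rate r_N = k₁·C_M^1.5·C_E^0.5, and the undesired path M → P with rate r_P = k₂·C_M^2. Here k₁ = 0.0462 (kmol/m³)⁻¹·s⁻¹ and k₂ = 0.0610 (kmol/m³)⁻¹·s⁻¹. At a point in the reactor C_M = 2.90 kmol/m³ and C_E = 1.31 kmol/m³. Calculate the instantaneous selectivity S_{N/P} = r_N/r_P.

S_{N/P} = r_N/r_P = (k₁·C_M^1.5·C_E^0.5)/(k₂·C_M^2) = (k₁/k₂)·C_M^-0.5·C_E^0.5.
= (0.0462×2.900^1.5×1.310^0.5) / (0.0610×2.900^2) = 0.2611/0.5130 = 0.509.

0.509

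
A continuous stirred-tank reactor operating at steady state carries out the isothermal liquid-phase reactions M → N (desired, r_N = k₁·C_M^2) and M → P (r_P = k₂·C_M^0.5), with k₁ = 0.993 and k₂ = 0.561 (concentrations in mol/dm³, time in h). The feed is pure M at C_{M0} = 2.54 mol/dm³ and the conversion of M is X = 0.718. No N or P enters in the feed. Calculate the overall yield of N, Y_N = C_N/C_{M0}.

Exit C_M = C_{M0}(1−X) = 2.54×0.282 = 0.7163 mol/dm³.
In a CSTR the entire volume is at exit conditions, so r_N = 0.993×0.7163^2 = 0.5095 and r_P = 0.561×0.7163^0.5 = 0.4748.
Fraction of consumed M going to N: r_N/(r_N+r_P) = 0.5176.
C_N = 0.5176·C_{M0}·X = 0.5176×2.54×0.718 = 0.944 mol/dm³; Y_N = C_N/C_{M0} = 0.372.

0.372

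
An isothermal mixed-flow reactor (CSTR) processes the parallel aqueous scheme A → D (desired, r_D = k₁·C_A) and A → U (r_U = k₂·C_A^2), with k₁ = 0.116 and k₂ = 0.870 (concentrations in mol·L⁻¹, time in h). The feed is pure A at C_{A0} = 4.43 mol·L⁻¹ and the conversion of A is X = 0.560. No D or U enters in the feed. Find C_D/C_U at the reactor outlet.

Exit C_A = C_{A0}(1−X) = 4.43×0.440 = 1.949 mol·L⁻¹.
In a CSTR the entire volume is at exit conditions, so r_D = 0.116×1.949 = 0.2261 and r_U = 0.870×1.949^2 = 3.305.
Overall selectivity = C_D/C_U = r_Dτ/(r_Uτ) = r_D/r_U = 0.0684.

0.0684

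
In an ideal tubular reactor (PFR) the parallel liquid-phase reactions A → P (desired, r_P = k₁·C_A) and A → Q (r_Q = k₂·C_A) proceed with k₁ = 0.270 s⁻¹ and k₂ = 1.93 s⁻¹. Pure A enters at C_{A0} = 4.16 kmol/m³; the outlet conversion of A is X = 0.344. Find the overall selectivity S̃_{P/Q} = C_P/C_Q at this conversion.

C_A = C_{A0}(1−X) = 2.729 kmol/m³.
Both paths are first order in A, so the instantaneous fraction to P is constant: dC_P/d(−C_A) = k₁/(k₁+k₂) = 0.1227.
C_P = 0.1227·(C_{A0}−C_A) = 0.1227×1.431 = 0.176 kmol/m³.
C_Q = (C_{A0}−C_A)−C_P = 1.255 kmol/m³; S̃_{P/Q} = 0.1756/1.255 = 0.140.

0.140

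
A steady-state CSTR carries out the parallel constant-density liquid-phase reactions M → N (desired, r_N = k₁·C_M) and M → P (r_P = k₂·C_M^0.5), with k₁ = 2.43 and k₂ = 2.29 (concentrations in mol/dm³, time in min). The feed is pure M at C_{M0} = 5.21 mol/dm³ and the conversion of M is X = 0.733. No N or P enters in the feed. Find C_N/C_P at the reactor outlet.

1.25

Exit C_M = C_{M0}(1−X) = 5.21×0.267 = 1.391 mol/dm³.
Rates in a CSTR are evaluated at the outlet concentration: r_N = 2.43×1.391 = 3.380, r_P = 2.29×1.391^0.5 = 2.701.
Overall selectivity = C_N/C_P = r_Nτ/(r_Pτ) = r_N/r_P = 1.25.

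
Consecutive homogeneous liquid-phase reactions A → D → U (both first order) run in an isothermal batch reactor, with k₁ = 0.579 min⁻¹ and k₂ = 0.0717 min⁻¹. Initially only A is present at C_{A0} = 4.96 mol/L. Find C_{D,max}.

3.69 mol/L

Evaluating C_D at t_opt = ln(k₂/k₁)/(k₂−k₁) gives C_{D,max}/C_{A0} = (k₁/k₂)^[k₂/(k₂−k₁)].
= (0.579/0.0717)^(0.0717/(0.0717−0.579)) = (8.075)^(-0.1413) = 0.7444.
C_{D,max} = 0.7444×4.96 = 3.69 mol/L.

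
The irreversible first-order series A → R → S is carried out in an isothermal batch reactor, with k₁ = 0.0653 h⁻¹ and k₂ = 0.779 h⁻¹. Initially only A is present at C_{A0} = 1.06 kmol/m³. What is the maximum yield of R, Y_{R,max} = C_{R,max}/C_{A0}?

0.0668

For a first-order series the maximum intermediate yield is C_{R,max}/C_{A0} = (k₁/k₂)^[k₂/(k₂−k₁)].
= (0.0653/0.779)^(0.779/(0.779−0.0653)) = (0.08383)^(1.091) = 0.06681.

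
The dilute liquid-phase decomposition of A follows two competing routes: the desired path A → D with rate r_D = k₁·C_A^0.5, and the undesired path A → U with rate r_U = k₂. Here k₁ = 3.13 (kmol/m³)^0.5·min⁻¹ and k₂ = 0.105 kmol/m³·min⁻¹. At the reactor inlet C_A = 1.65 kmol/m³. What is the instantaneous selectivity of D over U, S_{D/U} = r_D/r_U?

S_{D/U} = r_D/r_U = (k₁·C_A^0.5)/(k₂) = (k₁/k₂)·C_A^0.5.
= (3.13×1.650^0.5) / (0.105) = 4.021/0.1050 = 38.3.
Since the desired path is higher order in A, keeping C_A high (PFR or concentrated feed) favours D.

38.3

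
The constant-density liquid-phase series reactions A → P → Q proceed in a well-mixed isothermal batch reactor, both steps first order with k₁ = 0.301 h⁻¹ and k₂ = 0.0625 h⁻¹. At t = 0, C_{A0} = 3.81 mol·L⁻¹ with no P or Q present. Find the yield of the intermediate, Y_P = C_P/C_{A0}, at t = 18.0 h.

For first-order series with pure A initially, C_P(t) = k₁C_{A0}/(k₂−k₁)·(e^(−k₁t) − e^(−k₂t)).
e^(−k₁t) = e^(−0.301×18.0) = e^(−5.418) = 0.004436; e^(−k₂t) = e^(−1.125) = 0.3247.
C_P = 0.301×3.81/(0.0625−0.301) × (0.004436−0.3247) = (-4.808)×(-0.3202) = 1.540 mol·L⁻¹.
Y_P = C_P/C_{A0} = 1.540/3.81 = 0.404.

0.404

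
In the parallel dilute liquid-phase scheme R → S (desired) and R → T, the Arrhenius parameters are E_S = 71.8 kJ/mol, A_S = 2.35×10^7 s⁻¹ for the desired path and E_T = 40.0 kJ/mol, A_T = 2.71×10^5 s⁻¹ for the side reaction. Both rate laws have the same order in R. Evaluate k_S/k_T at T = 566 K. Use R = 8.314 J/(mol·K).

k_S/k_T = (A_S/A_T)·exp[−(E_S−E_T)/(RT)] = (A_S/A_T)·exp[(E_T−E_S)/(RT)].
(E_T−E_S)/(RT) = (40.0−71.8)×10³/(8.314×566) = -31800/4706 = -6.758.
k_S/k_T = (2.35×10^7/2.71×10^5)·exp(-6.758) = 86.72 × 0.001162 = 0.101.
Since E_S > E_T, raising the temperature improves selectivity toward S.

0.101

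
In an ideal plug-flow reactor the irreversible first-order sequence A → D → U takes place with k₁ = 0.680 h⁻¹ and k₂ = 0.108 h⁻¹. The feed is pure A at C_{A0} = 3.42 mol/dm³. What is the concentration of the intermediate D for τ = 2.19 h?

For first-order series with pure A initially, C_D(τ) = k₁C_{A0}/(k₂−k₁)·(e^(−k₁τ) − e^(−k₂τ)).
e^(−k₁τ) = e^(−0.680×2.19) = e^(−1.489) = 0.2256; e^(−k₂τ) = e^(−0.2365) = 0.7894.
C_D = 0.680×3.42/(0.108−0.680) × (0.2256−0.7894) = (-4.066)×(-0.5638) = 2.292 mol/dm³.

2.29 mol/dm³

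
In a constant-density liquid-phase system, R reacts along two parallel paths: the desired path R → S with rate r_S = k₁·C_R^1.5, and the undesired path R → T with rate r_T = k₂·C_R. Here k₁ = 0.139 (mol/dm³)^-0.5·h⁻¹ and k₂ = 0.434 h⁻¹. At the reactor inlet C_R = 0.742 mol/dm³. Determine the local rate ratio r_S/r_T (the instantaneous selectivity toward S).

S_{S/T} = r_S/r_T = (k₁·C_R^1.5)/(k₂·C_R) = (k₁/k₂)·C_R^0.5.
= (0.139×0.7420^1.5) / (0.434×0.7420) = 0.08884/0.3220 = 0.276.
Since the desired path is higher order in R, keeping C_R high (PFR or concentrated feed) favours S.

0.276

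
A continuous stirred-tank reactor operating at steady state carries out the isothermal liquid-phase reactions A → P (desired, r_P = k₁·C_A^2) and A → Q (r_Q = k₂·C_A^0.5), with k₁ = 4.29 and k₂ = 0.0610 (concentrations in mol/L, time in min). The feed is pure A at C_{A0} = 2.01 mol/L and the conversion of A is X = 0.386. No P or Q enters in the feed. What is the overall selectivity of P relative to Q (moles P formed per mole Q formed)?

96.4

Exit C_A = C_{A0}(1−X) = 2.01×0.614 = 1.234 mol/L.
A CSTR operates uniformly at the exit composition, giving r_P = 6.534 and r_Q = 0.06777 (each k·C_A^n at C_A = 1.234).
Overall selectivity = C_P/C_Q = r_Pτ/(r_Qτ) = r_P/r_Q = 96.4.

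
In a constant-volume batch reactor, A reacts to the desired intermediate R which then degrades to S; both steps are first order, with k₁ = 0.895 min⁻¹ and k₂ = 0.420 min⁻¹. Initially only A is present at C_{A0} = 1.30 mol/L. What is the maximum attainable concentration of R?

At the optimum, C_{R,max}/C_{A0} = (k₁/k₂)^[k₂/(k₂−k₁)].
= (0.895/0.420)^(0.420/(0.420−0.895)) = (2.131)^(-0.8842) = 0.5122.
C_{R,max} = 0.5122×1.30 = 0.666 mol/L.

0.666 mol/L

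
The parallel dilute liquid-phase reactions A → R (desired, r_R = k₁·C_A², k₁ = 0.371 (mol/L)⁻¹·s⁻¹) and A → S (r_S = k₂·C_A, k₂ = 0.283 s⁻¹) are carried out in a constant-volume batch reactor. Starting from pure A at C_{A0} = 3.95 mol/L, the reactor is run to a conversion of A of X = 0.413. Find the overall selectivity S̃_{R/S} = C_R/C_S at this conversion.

4.03

C_A = C_{A0}(1−X) = 2.319 mol/L.
Along a PFR/batch, dC_S/dC_A = −r_S/(r_R+r_S) = −k₂/(k₂+k₁·C_A).
Integrating from C_{A0} to C_A: C_S = (0.283/0.371)·ln[(0.283+0.371·3.95)/(0.283+0.371·2.32)] = 0.7628·ln(1.748/1.143) = 0.3241 mol/L.
Then C_R = (C_{A0}−C_A) − C_S = 1.631 − 0.3241 = 1.307 mol/L.
S̃_{R/S} = C_R/C_S = 1.307/0.3241 = 4.03.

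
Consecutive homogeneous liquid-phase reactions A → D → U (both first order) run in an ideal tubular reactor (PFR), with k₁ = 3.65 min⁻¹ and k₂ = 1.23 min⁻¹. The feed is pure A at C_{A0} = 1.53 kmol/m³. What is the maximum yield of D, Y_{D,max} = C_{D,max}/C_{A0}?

0.575

Evaluating C_D at τ_opt = ln(k₂/k₁)/(k₂−k₁) gives C_{D,max}/C_{A0} = (k₁/k₂)^[k₂/(k₂−k₁)].
= (3.65/1.23)^(1.23/(1.23−3.65)) = (2.967)^(-0.5083) = 0.5753.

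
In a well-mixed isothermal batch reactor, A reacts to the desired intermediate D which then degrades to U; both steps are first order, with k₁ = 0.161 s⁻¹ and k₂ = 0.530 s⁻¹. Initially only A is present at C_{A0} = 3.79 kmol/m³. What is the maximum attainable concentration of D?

0.685 kmol/m³

Evaluating C_D at t_opt = ln(k₂/k₁)/(k₂−k₁) gives C_{D,max}/C_{A0} = (k₁/k₂)^[k₂/(k₂−k₁)].
= (0.161/0.530)^(0.530/(0.530−0.161)) = (0.3038)^(1.436) = 0.1806.
C_{D,max} = 0.1806×3.79 = 0.685 kmol/m³.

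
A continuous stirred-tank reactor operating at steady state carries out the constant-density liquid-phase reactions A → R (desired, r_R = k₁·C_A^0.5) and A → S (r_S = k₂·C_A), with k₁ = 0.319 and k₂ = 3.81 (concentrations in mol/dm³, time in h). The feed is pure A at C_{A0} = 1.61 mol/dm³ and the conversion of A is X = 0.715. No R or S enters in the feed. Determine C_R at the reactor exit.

Exit C_A = C_{A0}(1−X) = 1.61×0.285 = 0.4589 mol/dm³.
Rates in a CSTR are evaluated at the outlet concentration: r_R = 0.319×0.4589^0.5 = 0.2161, r_S = 3.81×0.4589 = 1.748.
Fraction of consumed A going to R: r_R/(r_R+r_S) = 0.1100.
C_R = 0.1100·C_{A0}·X = 0.1100×1.61×0.715 = 0.127 mol/dm³.

0.127 mol/dm³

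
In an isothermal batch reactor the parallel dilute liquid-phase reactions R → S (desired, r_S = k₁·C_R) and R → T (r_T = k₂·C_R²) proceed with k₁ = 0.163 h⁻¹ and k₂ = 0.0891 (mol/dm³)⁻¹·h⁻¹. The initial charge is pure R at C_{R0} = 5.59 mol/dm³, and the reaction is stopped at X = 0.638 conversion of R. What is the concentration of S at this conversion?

1.20 mol/dm³

C_R = C_{R0}(1−X) = 2.024 mol/dm³.
Along a PFR/batch, dC_S/dC_R = −r_S/(r_S+r_T) = −k₁/(k₁+k₂·C_R).
Integrating from C_{R0} to C_R: C_S = (0.163/0.0891)·ln[(0.163+0.0891·5.59)/(0.163+0.0891·2.02)] = 1.829·ln(0.6611/0.3433) = 1.199 mol/dm³.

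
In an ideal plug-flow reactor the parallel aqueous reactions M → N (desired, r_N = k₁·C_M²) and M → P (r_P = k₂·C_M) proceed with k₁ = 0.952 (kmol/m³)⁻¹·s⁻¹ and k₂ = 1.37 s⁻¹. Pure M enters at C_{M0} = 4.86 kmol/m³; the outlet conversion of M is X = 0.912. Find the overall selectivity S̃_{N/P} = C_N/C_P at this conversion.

1.53

C_M = C_{M0}(1−X) = 0.4277 kmol/m³.
Along a PFR/batch, dC_P/dC_M = −r_P/(r_N+r_P) = −k₂/(k₂+k₁·C_M).
Integrating from C_{M0} to C_M: C_P = (1.37/0.952)·ln[(1.37+0.952·4.86)/(1.37+0.952·0.428)] = 1.439·ln(5.997/1.777) = 1.750 kmol/m³.
Then C_N = (C_{M0}−C_M) − C_P = 4.432 − 1.750 = 2.682 kmol/m³.
S̃_{N/P} = C_N/C_P = 2.682/1.750 = 1.53.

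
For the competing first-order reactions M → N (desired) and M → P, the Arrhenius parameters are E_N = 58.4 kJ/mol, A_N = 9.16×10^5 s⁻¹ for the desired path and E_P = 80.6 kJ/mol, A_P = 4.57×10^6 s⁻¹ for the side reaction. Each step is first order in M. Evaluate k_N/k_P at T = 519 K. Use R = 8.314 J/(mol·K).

k_N/k_P = (A_N/A_P)·exp[−(E_N−E_P)/(RT)] = (A_N/A_P)·exp[(E_P−E_N)/(RT)].
(E_P−E_N)/(RT) = (80.6−58.4)×10³/(8.314×519) = 22200/4315 = 5.145.
k_N/k_P = (9.16×10^5/4.57×10^6)·exp(5.145) = 0.2004 × 171.6 = 34.4.

34.4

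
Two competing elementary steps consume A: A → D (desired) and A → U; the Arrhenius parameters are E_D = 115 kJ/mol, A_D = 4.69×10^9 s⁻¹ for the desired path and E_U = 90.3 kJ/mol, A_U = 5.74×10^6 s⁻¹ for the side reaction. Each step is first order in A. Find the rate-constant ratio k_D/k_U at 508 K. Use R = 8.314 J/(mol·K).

2.36

k_D/k_U = (A_D/A_U)·exp[−(E_D−E_U)/(RT)] = (A_D/A_U)·exp[(E_U−E_D)/(RT)].
(E_U−E_D)/(RT) = (90.3−115)×10³/(8.314×508) = -24700/4224 = -5.848.
k_D/k_U = (4.69×10^9/5.74×10^6)·exp(-5.848) = 817.1 × 0.002885 = 2.36.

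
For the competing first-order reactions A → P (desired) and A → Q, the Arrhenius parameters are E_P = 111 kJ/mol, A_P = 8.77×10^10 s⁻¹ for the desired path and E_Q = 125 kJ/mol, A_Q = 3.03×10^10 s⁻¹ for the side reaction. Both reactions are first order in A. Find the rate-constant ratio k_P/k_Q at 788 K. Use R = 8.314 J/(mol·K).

24.5

Since both paths have the same order in A, the concentration cancels and S_{P/Q} = k_P/k_Q = (A_P/A_Q)·exp[(E_Q−E_P)/(RT)].
(E_Q−E_P)/(RT) = (125−111)×10³/(8.314×788) = 14000/6551 = 2.137.
k_P/k_Q = (8.77×10^10/3.03×10^10)·exp(2.137) = 2.894 × 8.473 = 24.5.
Since E_P < E_Q, lowering the temperature improves selectivity toward P.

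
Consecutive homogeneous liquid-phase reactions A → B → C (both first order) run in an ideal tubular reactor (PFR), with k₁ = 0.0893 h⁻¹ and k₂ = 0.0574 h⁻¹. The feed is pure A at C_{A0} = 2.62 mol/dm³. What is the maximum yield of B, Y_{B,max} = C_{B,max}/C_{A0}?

For a first-order series the maximum intermediate yield is C_{B,max}/C_{A0} = (k₁/k₂)^[k₂/(k₂−k₁)].
= (0.0893/0.0574)^(0.0574/(0.0574−0.0893)) = (1.556)^(-1.799) = 0.4515.

0.451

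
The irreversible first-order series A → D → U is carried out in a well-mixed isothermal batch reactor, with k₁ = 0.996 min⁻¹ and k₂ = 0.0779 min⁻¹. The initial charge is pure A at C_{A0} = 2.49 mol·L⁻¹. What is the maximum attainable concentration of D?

Evaluating C_D at t_opt = ln(k₂/k₁)/(k₂−k₁) gives C_{D,max}/C_{A0} = (k₁/k₂)^[k₂/(k₂−k₁)].
= (0.996/0.0779)^(0.0779/(0.0779−0.996)) = (12.79)^(-0.08485) = 0.8056.
C_{D,max} = 0.8056×2.49 = 2.01 mol·L⁻¹.

2.01 mol·L⁻¹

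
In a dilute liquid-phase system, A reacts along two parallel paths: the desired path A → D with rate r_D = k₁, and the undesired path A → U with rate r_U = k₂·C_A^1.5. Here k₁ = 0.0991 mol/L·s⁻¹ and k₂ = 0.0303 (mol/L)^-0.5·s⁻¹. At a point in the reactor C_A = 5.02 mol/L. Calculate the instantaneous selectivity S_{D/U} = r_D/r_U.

S_{D/U} = r_D/r_U = (k₁)/(k₂·C_A^1.5) = (k₁/k₂)·C_A^-1.5.
= (0.0991) / (0.0303×5.020^1.5) = 0.09910/0.3408 = 0.291.
The undesired path is higher order in A, so low C_A (CSTR or dilute feed) favours D.

0.291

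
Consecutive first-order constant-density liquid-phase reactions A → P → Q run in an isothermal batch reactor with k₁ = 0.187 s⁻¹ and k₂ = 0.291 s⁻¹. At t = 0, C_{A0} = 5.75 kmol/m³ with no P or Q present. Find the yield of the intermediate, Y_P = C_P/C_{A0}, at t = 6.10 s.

0.270

For first-order series with pure A initially, C_P(t) = k₁C_{A0}/(k₂−k₁)·(e^(−k₁t) − e^(−k₂t)).
e^(−k₁t) = e^(−0.187×6.10) = e^(−1.141) = 0.3196; e^(−k₂t) = e^(−1.775) = 0.1695.
C_P = 0.187×5.75/(0.291−0.187) × (0.3196−0.1695) = 10.34×0.1501 = 1.552 kmol/m³.
Y_P = C_P/C_{A0} = 1.552/5.75 = 0.270.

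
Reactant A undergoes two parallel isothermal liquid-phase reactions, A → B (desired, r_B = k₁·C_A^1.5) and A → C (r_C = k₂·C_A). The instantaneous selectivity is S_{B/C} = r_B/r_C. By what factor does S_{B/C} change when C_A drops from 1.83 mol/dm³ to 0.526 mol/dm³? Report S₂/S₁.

S_{B/C} = (k₁/k₂)·C_A^0.5, so S₂/S₁ = (C_{A,2}/C_{A,1})^0.5.
= (0.526/1.83)^0.5 = (0.2874)^0.5 = 0.536.
Selectivity toward B falls as C_A falls — high-concentration operation is favoured.

0.536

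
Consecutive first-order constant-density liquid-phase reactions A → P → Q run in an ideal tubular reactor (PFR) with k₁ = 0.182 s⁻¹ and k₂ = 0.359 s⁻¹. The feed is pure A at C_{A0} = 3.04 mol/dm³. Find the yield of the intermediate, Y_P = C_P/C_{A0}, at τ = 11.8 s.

For first-order series with pure A initially, C_P(τ) = k₁C_{A0}/(k₂−k₁)·(e^(−k₁τ) − e^(−k₂τ)).
e^(−k₁τ) = e^(−0.182×11.8) = e^(−2.148) = 0.1168; e^(−k₂τ) = e^(−4.236) = 0.01446.
C_P = 0.182×3.04/(0.359−0.182) × (0.1168−0.01446) = 3.126×0.1023 = 0.3198 mol/dm³.
Y_P = C_P/C_{A0} = 0.3198/3.04 = 0.105.

0.105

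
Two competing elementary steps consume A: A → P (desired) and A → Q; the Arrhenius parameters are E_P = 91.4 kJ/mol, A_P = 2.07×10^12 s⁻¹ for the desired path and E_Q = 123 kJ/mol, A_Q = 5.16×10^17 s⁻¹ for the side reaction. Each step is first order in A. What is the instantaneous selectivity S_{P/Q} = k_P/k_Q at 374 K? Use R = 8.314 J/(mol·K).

With equal orders, S_{P/Q} = k_P/k_Q = (A_P/A_Q)·exp[(E_Q−E_P)/(RT)].
(E_Q−E_P)/(RT) = (123−91.4)×10³/(8.314×374) = 31600/3109 = 10.16.
k_P/k_Q = (2.07×10^12/5.16×10^17)·exp(10.16) = 4.012×10^-6 × 25916 = 0.104.

0.104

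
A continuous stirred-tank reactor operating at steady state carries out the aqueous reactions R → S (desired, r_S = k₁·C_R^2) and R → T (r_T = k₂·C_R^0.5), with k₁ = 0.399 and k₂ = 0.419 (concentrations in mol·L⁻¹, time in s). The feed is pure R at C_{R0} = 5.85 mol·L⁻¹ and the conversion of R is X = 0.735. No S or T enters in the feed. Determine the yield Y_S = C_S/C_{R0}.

Exit C_R = C_{R0}(1−X) = 5.85×0.265 = 1.550 mol·L⁻¹.
Rates in a CSTR are evaluated at the outlet concentration: r_S = 0.399×1.550^2 = 0.9589, r_T = 0.419×1.550^0.5 = 0.5217.
Fraction of consumed R going to S: r_S/(r_S+r_T) = 0.6476.
C_S = 0.6476·C_{R0}·X = 0.6476×5.85×0.735 = 2.78 mol·L⁻¹; Y_S = C_S/C_{R0} = 0.476.

0.476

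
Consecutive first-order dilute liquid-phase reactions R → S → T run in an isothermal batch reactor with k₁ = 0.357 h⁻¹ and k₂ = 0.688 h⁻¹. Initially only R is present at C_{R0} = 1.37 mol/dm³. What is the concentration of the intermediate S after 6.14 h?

0.143 mol/dm³

For first-order series with pure R initially, C_S(t) = k₁C_{R0}/(k₂−k₁)·(e^(−k₁t) − e^(−k₂t)).
e^(−k₁t) = e^(−0.357×6.14) = e^(−2.192) = 0.1117; e^(−k₂t) = e^(−4.224) = 0.01464.
C_S = 0.357×1.37/(0.688−0.357) × (0.1117−0.01464) = 1.478×0.09706 = 0.1434 mol/dm³.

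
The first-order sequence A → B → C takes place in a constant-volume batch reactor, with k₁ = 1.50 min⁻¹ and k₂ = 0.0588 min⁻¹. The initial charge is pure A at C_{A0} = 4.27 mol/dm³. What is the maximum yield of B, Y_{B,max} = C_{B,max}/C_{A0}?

0.876

Evaluating C_B at t_opt = ln(k₂/k₁)/(k₂−k₁) gives C_{B,max}/C_{A0} = (k₁/k₂)^[k₂/(k₂−k₁)].
= (1.50/0.0588)^(0.0588/(0.0588−1.50)) = (25.51)^(-0.04080) = 0.8762.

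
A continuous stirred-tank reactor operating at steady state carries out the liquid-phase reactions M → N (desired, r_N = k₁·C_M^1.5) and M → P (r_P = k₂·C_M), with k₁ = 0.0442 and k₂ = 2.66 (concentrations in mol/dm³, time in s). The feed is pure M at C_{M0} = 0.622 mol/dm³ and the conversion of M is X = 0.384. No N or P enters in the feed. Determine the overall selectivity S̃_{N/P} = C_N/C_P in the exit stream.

Exit C_M = C_{M0}(1−X) = 0.622×0.616 = 0.3832 mol/dm³.
A CSTR operates uniformly at the exit composition, giving r_N = 0.01048 and r_P = 1.019 (each k·C_M^n at C_M = 0.3832).
Overall selectivity = C_N/C_P = r_Nτ/(r_Pτ) = r_N/r_P = 0.0103.

0.0103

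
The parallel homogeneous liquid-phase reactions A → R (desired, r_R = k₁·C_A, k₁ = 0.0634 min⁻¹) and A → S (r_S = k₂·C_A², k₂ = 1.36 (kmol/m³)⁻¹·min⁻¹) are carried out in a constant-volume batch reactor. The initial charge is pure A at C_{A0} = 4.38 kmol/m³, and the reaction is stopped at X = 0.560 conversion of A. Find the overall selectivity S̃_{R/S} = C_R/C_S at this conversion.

0.0156

C_A = C_{A0}(1−X) = 1.927 kmol/m³.
Along a PFR/batch, dC_R/dC_A = −r_R/(r_R+r_S) = −k₁/(k₁+k₂·C_A).
Integrating from C_{A0} to C_A: C_R = (0.0634/1.36)·ln[(0.0634+1.36·4.38)/(0.0634+1.36·1.93)] = 0.04662·ln(6.020/2.684) = 0.03765 kmol/m³.
C_S = (C_{A0}−C_A)−C_R = 2.415 kmol/m³; S̃_{R/S} = 0.03765/2.415 = 0.0156.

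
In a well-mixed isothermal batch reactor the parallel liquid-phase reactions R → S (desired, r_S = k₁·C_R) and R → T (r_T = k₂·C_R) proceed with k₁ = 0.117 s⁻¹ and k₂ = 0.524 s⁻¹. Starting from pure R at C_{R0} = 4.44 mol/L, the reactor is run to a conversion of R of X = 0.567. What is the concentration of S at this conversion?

C_R = C_{R0}(1−X) = 1.923 mol/L.
Both paths are first order in R, so the instantaneous fraction to S is constant: dC_S/d(−C_R) = k₁/(k₁+k₂) = 0.1825.
C_S = 0.1825·(C_{R0}−C_R) = 0.1825×2.517 = 0.460 mol/L.

0.460 mol/L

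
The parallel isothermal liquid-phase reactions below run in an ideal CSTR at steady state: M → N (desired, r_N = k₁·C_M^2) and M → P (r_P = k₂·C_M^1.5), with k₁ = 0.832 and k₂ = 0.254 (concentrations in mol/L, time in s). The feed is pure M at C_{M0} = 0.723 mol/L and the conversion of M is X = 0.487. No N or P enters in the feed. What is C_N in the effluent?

0.235 mol/L

Exit C_M = C_{M0}(1−X) = 0.723×0.513 = 0.3709 mol/L.
A CSTR operates uniformly at the exit composition, giving r_N = 0.1145 and r_P = 0.05737 (each k·C_M^n at C_M = 0.3709).
Fraction of consumed M going to N: r_N/(r_N+r_P) = 0.6661.
C_N = 0.6661·C_{M0}·X = 0.6661×0.723×0.487 = 0.235 mol/L.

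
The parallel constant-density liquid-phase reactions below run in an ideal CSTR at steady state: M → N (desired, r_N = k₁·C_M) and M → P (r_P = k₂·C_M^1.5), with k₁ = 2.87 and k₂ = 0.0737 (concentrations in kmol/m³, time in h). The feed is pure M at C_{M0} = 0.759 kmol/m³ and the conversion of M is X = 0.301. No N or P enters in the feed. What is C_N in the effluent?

0.224 kmol/m³

Exit C_M = C_{M0}(1−X) = 0.759×0.699 = 0.5305 kmol/m³.
In a CSTR the entire volume is at exit conditions, so r_N = 2.87×0.5305 = 1.523 and r_P = 0.0737×0.5305^1.5 = 0.02848.
Fraction of consumed M going to N: r_N/(r_N+r_P) = 0.9816.
C_N = 0.9816·C_{M0}·X = 0.9816×0.759×0.301 = 0.224 kmol/m³.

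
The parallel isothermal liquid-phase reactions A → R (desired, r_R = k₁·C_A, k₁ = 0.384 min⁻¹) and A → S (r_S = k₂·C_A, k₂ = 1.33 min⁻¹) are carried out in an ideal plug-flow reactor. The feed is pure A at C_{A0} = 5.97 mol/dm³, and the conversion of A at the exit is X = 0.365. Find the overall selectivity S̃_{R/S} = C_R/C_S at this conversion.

0.289

C_A = C_{A0}(1−X) = 3.791 mol/dm³.
Both paths are first order in A, so the instantaneous fraction to R is constant: dC_R/d(−C_A) = k₁/(k₁+k₂) = 0.2240.
C_R = 0.2240·(C_{A0}−C_A) = 0.2240×2.179 = 0.488 mol/dm³.
C_S = (C_{A0}−C_A)−C_R = 1.691 mol/dm³; S̃_{R/S} = 0.4882/1.691 = 0.289.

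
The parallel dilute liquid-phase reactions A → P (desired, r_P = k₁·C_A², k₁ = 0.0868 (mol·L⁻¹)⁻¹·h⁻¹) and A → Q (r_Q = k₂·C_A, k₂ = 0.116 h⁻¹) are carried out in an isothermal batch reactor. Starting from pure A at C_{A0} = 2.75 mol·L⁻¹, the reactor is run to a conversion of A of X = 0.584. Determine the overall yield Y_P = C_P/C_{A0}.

C_A = C_{A0}(1−X) = 1.144 mol·L⁻¹.
Along a PFR/batch, dC_Q/dC_A = −r_Q/(r_P+r_Q) = −k₂/(k₂+k₁·C_A).
Integrating from C_{A0} to C_A: C_Q = (0.116/0.0868)·ln[(0.116+0.0868·2.75)/(0.116+0.0868·1.14)] = 1.336·ln(0.3547/0.2153) = 0.6672 mol·L⁻¹.
Then C_P = (C_{A0}−C_A) − C_Q = 1.606 − 0.6672 = 0.9388 mol·L⁻¹.
Y_P = C_P/C_{A0} = 0.9388/2.75 = 0.341.

0.341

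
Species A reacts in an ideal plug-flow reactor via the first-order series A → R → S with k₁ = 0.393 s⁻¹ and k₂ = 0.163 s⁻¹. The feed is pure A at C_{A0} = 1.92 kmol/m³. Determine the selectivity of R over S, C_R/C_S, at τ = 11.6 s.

The intermediate concentration in a first-order A→B→C sequence is C_R = k₁C_{A0}(e^(−k₁τ) − e^(−k₂τ))/(k₂−k₁).
e^(−k₁τ) = e^(−0.393×11.6) = e^(−4.559) = 0.01047; e^(−k₂τ) = e^(−1.891) = 0.1510.
C_R = 0.393×1.92/(0.163−0.393) × (0.01047−0.1510) = (-3.281)×(-0.1405) = 0.4609 kmol/m³.
C_A = C_{A0}e^(−k₁τ) = 0.02011 kmol/m³, so C_S = C_{A0}−C_A−C_R = 1.439 kmol/m³; C_R/C_S = 0.320.

0.320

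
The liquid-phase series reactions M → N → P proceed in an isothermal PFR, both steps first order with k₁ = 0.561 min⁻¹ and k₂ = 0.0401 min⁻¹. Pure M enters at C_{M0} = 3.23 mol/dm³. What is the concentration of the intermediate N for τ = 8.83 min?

Solving the coupled first-order balances gives C_N(τ) = [k₁/(k₂−k₁)]·C_{M0}·(e^(−k₁τ) − e^(−k₂τ)).
e^(−k₁τ) = e^(−0.561×8.83) = e^(−4.954) = 0.007058; e^(−k₂τ) = e^(−0.3541) = 0.7018.
C_N = 0.561×3.23/(0.0401−0.561) × (0.007058−0.7018) = (-3.479)×(-0.6948) = 2.417 mol/dm³.

2.42 mol/dm³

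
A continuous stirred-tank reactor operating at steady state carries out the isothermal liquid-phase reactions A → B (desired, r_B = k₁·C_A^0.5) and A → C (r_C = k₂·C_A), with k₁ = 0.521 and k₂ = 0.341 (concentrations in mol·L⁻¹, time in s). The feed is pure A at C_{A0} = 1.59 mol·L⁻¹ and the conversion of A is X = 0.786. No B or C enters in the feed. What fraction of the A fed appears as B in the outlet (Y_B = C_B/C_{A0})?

Exit C_A = C_{A0}(1−X) = 1.59×0.214 = 0.3403 mol·L⁻¹.
Rates in a CSTR are evaluated at the outlet concentration: r_B = 0.521×0.3403^0.5 = 0.3039, r_C = 0.341×0.3403 = 0.1160.
Fraction of consumed A going to B: r_B/(r_B+r_C) = 0.7237.
C_B = 0.7237·C_{A0}·X = 0.7237×1.59×0.786 = 0.904 mol·L⁻¹; Y_B = C_B/C_{A0} = 0.569.

0.569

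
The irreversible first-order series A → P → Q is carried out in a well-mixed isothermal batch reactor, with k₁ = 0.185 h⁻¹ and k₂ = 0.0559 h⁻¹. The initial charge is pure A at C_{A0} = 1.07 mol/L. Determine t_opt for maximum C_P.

9.27 h

The intermediate peaks when r₁ = r₂, i.e. k₁e^(−k₁t) = k₂e^(−k₂t), giving t_opt = ln(k₂/k₁)/(k₂−k₁).
= ln(0.0559/0.185)/(0.0559−0.185) = ln(0.3022)/-0.1291 = -1.197/-0.1291 = 9.27 h.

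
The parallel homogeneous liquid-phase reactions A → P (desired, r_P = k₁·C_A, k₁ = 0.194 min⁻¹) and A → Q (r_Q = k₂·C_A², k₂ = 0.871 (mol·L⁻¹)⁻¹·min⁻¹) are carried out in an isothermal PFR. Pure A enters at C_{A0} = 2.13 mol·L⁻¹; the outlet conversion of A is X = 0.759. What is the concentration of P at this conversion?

C_A = C_{A0}(1−X) = 0.5133 mol·L⁻¹.
Along a PFR/batch, dC_P/dC_A = −r_P/(r_P+r_Q) = −k₁/(k₁+k₂·C_A).
Integrating from C_{A0} to C_A: C_P = (0.194/0.871)·ln[(0.194+0.871·2.13)/(0.194+0.871·0.513)] = 0.2227·ln(2.049/0.6411) = 0.2588 mol·L⁻¹.

0.259 mol·L⁻¹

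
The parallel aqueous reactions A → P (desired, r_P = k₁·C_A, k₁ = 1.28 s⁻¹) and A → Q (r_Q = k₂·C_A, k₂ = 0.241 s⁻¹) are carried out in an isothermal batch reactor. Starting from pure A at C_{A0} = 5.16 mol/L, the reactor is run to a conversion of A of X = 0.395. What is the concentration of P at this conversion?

1.72 mol/L

C_A = C_{A0}(1−X) = 3.122 mol/L.
Both paths are first order in A, so the instantaneous fraction to P is constant: dC_P/d(−C_A) = k₁/(k₁+k₂) = 0.8416.
C_P = 0.8416·(C_{A0}−C_A) = 0.8416×2.038 = 1.72 mol/L.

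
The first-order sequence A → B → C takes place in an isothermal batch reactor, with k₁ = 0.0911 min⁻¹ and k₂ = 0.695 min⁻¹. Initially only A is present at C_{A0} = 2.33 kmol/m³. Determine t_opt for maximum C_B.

The intermediate peaks when r₁ = r₂, i.e. k₁e^(−k₁t) = k₂e^(−k₂t), giving t_opt = ln(k₂/k₁)/(k₂−k₁).
= ln(0.695/0.0911)/(0.695−0.0911) = ln(7.629)/0.6039 = 2.032/0.6039 = 3.36 min.

3.36 min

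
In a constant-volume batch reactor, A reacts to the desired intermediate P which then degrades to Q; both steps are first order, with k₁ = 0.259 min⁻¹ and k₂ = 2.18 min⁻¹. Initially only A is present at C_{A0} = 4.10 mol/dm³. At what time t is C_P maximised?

The intermediate peaks when r₁ = r₂, i.e. k₁e^(−k₁t) = k₂e^(−k₂t), giving t_opt = ln(k₂/k₁)/(k₂−k₁).
= ln(2.18/0.259)/(2.18−0.259) = ln(8.417)/1.921 = 2.130/1.921 = 1.11 min.

1.11 min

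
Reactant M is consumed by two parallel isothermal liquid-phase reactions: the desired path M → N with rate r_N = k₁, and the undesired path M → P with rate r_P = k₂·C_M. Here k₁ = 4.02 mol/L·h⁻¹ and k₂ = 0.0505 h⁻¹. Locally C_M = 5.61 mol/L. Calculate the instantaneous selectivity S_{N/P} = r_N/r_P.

14.2

S_{N/P} = r_N/r_P = (k₁)/(k₂·C_M) = (k₁/k₂)·C_M⁻¹.
= (4.02) / (0.0505×5.610) = 4.020/0.2833 = 14.2.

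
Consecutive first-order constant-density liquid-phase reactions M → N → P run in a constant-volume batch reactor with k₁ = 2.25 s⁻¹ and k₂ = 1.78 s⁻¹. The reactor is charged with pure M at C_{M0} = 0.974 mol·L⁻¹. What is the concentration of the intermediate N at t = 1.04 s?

For first-order series with pure M initially, C_N(t) = k₁C_{M0}/(k₂−k₁)·(e^(−k₁t) − e^(−k₂t)).
e^(−k₁t) = e^(−2.25×1.04) = e^(−2.340) = 0.09633; e^(−k₂t) = e^(−1.851) = 0.1570.
C_N = 2.25×0.974/(1.78−2.25) × (0.09633−0.1570) = (-4.663)×(-0.06072) = 0.2831 mol·L⁻¹.

0.283 mol·L⁻¹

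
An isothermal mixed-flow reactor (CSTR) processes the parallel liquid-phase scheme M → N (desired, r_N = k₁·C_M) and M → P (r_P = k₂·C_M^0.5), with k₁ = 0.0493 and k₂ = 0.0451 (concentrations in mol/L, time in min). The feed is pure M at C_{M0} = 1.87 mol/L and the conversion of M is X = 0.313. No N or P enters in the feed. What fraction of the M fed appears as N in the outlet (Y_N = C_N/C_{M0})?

0.173

Exit C_M = C_{M0}(1−X) = 1.87×0.687 = 1.285 mol/L.
Rates in a CSTR are evaluated at the outlet concentration: r_N = 0.0493×1.285 = 0.06334, r_P = 0.0451×1.285^0.5 = 0.05112.
Fraction of consumed M going to N: r_N/(r_N+r_P) = 0.5534.
C_N = 0.5534·C_{M0}·X = 0.5534×1.87×0.313 = 0.324 mol/L; Y_N = C_N/C_{M0} = 0.173.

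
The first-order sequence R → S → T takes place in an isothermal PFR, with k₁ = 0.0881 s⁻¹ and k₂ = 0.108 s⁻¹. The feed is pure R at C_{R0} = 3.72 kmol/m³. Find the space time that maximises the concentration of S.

10.2 s

The intermediate peaks when r₁ = r₂, i.e. k₁e^(−k₁τ) = k₂e^(−k₂τ), giving τ_opt = ln(k₂/k₁)/(k₂−k₁).
= ln(0.108/0.0881)/(0.108−0.0881) = ln(1.226)/0.01990 = 0.2037/0.01990 = 10.2 s.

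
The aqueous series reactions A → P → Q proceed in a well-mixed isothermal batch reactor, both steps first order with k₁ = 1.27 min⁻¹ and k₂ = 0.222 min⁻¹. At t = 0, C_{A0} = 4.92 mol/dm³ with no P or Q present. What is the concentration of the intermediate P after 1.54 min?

3.39 mol/dm³

For first-order series with pure A initially, C_P(t) = k₁C_{A0}/(k₂−k₁)·(e^(−k₁t) − e^(−k₂t)).
e^(−k₁t) = e^(−1.27×1.54) = e^(−1.956) = 0.1415; e^(−k₂t) = e^(−0.3419) = 0.7104.
C_P = 1.27×4.92/(0.222−1.27) × (0.1415−0.7104) = (-5.962)×(-0.5690) = 3.392 mol/dm³.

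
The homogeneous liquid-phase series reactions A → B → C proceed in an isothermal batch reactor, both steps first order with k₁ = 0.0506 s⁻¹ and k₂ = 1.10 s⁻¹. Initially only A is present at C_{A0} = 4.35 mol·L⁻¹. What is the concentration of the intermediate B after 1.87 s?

For first-order series with pure A initially, C_B(t) = k₁C_{A0}/(k₂−k₁)·(e^(−k₁t) − e^(−k₂t)).
e^(−k₁t) = e^(−0.0506×1.87) = e^(−0.09462) = 0.9097; e^(−k₂t) = e^(−2.057) = 0.1278.
C_B = 0.0506×4.35/(1.10−0.0506) × (0.9097−0.1278) = 0.2097×0.7819 = 0.1640 mol·L⁻¹.

0.164 mol·L⁻¹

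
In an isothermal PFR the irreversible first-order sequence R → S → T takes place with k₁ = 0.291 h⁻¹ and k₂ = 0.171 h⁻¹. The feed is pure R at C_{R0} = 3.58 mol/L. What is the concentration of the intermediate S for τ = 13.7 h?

The intermediate concentration in a first-order A→B→C sequence is C_S = k₁C_{R0}(e^(−k₁τ) − e^(−k₂τ))/(k₂−k₁).
e^(−k₁τ) = e^(−0.291×13.7) = e^(−3.987) = 0.01856; e^(−k₂τ) = e^(−2.343) = 0.09607.
C_S = 0.291×3.58/(0.171−0.291) × (0.01856−0.09607) = (-8.682)×(-0.07751) = 0.6729 mol/L.

0.673 mol/L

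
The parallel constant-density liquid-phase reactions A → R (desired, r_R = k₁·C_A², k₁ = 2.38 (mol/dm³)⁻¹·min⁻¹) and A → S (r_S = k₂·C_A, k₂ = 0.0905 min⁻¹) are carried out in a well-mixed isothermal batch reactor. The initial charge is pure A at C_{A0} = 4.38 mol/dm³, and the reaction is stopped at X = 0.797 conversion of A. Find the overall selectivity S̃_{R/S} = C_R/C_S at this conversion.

C_A = C_{A0}(1−X) = 0.8891 mol/dm³.
Along a PFR/batch, dC_S/dC_A = −r_S/(r_R+r_S) = −k₂/(k₂+k₁·C_A).
Integrating from C_{A0} to C_A: C_S = (0.0905/2.38)·ln[(0.0905+2.38·4.38)/(0.0905+2.38·0.889)] = 0.03803·ln(10.51/2.207) = 0.05937 mol/dm³.
Then C_R = (C_{A0}−C_A) − C_S = 3.491 − 0.05937 = 3.431 mol/dm³.
S̃_{R/S} = C_R/C_S = 3.431/0.05937 = 57.8.

57.8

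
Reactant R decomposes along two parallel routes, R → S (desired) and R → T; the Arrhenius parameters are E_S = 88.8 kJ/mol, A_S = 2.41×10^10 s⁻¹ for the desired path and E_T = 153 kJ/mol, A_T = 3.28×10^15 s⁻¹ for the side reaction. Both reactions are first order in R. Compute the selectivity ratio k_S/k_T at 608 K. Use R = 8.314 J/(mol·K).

k_S/k_T = (A_S/A_T)·exp[−(E_S−E_T)/(RT)] = (A_S/A_T)·exp[(E_T−E_S)/(RT)].
(E_T−E_S)/(RT) = (153−88.8)×10³/(8.314×608) = 64200/5055 = 12.70.
k_S/k_T = (2.41×10^10/3.28×10^15)·exp(12.70) = 7.348×10^-6 × 3.279×10^5 = 2.41.

2.41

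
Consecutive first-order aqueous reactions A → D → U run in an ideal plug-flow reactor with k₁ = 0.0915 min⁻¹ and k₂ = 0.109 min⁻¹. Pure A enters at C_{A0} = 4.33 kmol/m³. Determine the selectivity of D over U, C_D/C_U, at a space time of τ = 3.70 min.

The intermediate concentration in a first-order A→B→C sequence is C_D = k₁C_{A0}(e^(−k₁τ) − e^(−k₂τ))/(k₂−k₁).
e^(−k₁τ) = e^(−0.0915×3.70) = e^(−0.3386) = 0.7128; e^(−k₂τ) = e^(−0.4033) = 0.6681.
C_D = 0.0915×4.33/(0.109−0.0915) × (0.7128−0.6681) = 22.64×0.04469 = 1.012 kmol/m³.
C_A = C_{A0}e^(−k₁τ) = 3.086 kmol/m³, so C_U = C_{A0}−C_A−C_D = 0.2318 kmol/m³; C_D/C_U = 4.37.

4.37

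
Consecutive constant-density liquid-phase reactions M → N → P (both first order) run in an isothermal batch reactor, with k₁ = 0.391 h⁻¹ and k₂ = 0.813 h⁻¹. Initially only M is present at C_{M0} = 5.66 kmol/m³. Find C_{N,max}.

Evaluating C_N at t_opt = ln(k₂/k₁)/(k₂−k₁) gives C_{N,max}/C_{M0} = (k₁/k₂)^[k₂/(k₂−k₁)].
= (0.391/0.813)^(0.813/(0.813−0.391)) = (0.4809)^(1.927) = 0.2441.
C_{N,max} = 0.2441×5.66 = 1.38 kmol/m³.

1.38 kmol/m³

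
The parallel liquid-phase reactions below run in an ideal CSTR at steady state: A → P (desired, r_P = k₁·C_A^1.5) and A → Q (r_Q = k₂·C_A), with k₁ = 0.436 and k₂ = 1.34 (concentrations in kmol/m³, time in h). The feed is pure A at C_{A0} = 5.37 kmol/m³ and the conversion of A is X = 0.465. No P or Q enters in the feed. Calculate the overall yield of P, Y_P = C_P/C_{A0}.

Exit C_A = C_{A0}(1−X) = 5.37×0.535 = 2.873 kmol/m³.
In a CSTR the entire volume is at exit conditions, so r_P = 0.436×2.873^1.5 = 2.123 and r_Q = 1.34×2.873 = 3.850.
Fraction of consumed A going to P: r_P/(r_P+r_Q) = 0.3555.
C_P = 0.3555·C_{A0}·X = 0.3555×5.37×0.465 = 0.888 kmol/m³; Y_P = C_P/C_{A0} = 0.165.

0.165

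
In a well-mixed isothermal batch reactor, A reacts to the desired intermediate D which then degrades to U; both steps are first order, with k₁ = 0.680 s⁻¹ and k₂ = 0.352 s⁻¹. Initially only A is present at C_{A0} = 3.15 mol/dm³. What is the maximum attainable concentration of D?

1.55 mol/dm³

For a first-order series the maximum intermediate yield is C_{D,max}/C_{A0} = (k₁/k₂)^[k₂/(k₂−k₁)].
= (0.680/0.352)^(0.352/(0.352−0.680)) = (1.932)^(-1.073) = 0.4933.
C_{D,max} = 0.4933×3.15 = 1.55 mol/dm³.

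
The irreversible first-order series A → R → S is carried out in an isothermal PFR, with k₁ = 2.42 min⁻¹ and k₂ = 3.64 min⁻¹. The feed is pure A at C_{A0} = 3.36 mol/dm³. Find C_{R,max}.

At the optimum, C_{R,max}/C_{A0} = (k₁/k₂)^[k₂/(k₂−k₁)].
= (2.42/3.64)^(3.64/(3.64−2.42)) = (0.6648)^(2.984) = 0.2958.
C_{R,max} = 0.2958×3.36 = 0.994 mol/dm³.

0.994 mol/dm³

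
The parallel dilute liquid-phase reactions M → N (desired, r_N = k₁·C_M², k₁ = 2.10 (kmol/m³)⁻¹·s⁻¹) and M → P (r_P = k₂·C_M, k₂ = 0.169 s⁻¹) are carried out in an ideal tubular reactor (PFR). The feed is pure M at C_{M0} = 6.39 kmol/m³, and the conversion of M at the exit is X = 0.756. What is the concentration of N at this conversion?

4.72 kmol/m³

C_M = C_{M0}(1−X) = 1.559 kmol/m³.
Along a PFR/batch, dC_P/dC_M = −r_P/(r_N+r_P) = −k₂/(k₂+k₁·C_M).
Integrating from C_{M0} to C_M: C_P = (0.169/2.10)·ln[(0.169+2.10·6.39)/(0.169+2.10·1.56)] = 0.08048·ln(13.59/3.443) = 0.1105 kmol/m³.
Then C_N = (C_{M0}−C_M) − C_P = 4.831 − 0.1105 = 4.720 kmol/m³.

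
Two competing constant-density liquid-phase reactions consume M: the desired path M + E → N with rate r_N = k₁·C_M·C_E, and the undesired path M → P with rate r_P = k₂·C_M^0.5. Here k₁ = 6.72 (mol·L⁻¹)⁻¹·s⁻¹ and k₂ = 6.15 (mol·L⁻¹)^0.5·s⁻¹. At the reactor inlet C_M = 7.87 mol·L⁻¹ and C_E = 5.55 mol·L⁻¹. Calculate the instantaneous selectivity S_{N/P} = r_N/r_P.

17.0

S_{N/P} = r_N/r_P = (k₁·C_M·C_E)/(k₂·C_M^0.5) = (k₁/k₂)·C_M^0.5·C_E.
= (6.72×7.870×5.550) / (6.15×7.870^0.5) = 293.5/17.25 = 17.0.
Since the desired path is higher order in M, keeping C_M high (PFR or concentrated feed) favours N.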